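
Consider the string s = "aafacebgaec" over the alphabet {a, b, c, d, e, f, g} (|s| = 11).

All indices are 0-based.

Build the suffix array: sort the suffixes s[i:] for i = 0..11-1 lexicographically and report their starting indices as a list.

sorted suffixes:
  #0 SA[0]=0  'aafacebgaec'
  #1 SA[1]=3  'acebgaec'
  #2 SA[2]=8  'aec'
  #3 SA[3]=1  'afacebgaec'
  #4 SA[4]=6  'bgaec'
  #5 SA[5]=10  'c'
  #6 SA[6]=4  'cebgaec'
  #7 SA[7]=5  'ebgaec'
  #8 SA[8]=9  'ec'
  #9 SA[9]=2  'facebgaec'
  #10 SA[10]=7  'gaec'

[0, 3, 8, 1, 6, 10, 4, 5, 9, 2, 7]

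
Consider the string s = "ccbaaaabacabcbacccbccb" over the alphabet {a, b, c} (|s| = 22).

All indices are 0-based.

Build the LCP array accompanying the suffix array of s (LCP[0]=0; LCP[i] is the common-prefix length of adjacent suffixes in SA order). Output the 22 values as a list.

rank | idx | suffix
   0 |   3 | aaaabacabcbacccbccb
   1 |   4 | aaabacabcbacccbccb
   2 |   5 | aabacabcbacccbccb
   3 |   6 | abacabcbacccbccb
   4 |  10 | abcbacccbccb
   5 |   8 | acabcbacccbccb
   6 |  14 | acccbccb
   7 |  21 | b
   8 |   2 | baaaabacabcbacccbccb
   9 |   7 | bacabcbacccbccb
  10 |  13 | bacccbccb
  11 |  11 | bcbacccbccb
  12 |  18 | bccb
  13 |   9 | cabcbacccbccb
  14 |  20 | cb
  15 |   1 | cbaaaabacabcbacccbccb
  16 |  12 | cbacccbccb
  17 |  17 | cbccb
  18 |  19 | ccb
  19 |   0 | ccbaaaabacabcbacccbccb
  20 |  16 | ccbccb
  21 |  15 | cccbccb

SA = [3, 4, 5, 6, 10, 8, 14, 21, 2, 7, 13, 11, 18, 9, 20, 1, 12, 17, 19, 0, 16, 15]
rank  pair      lcp
   1  s[3:],s[4:]  3  'aaa'
   2  s[4:],s[5:]  2  'aa'
   3  s[5:],s[6:]  1  'a'
   4  s[6:],s[10:]  2  'ab'
   5  s[10:],s[8:]  1  'a'
   6  s[8:],s[14:]  2  'ac'
   7  s[14:],s[21:]  0  ''
   8  s[21:],s[2:]  1  'b'
   9  s[2:],s[7:]  2  'ba'
  10  s[7:],s[13:]  3  'bac'
  11  s[13:],s[11:]  1  'b'
  12  s[11:],s[18:]  2  'bc'
  13  s[18:],s[9:]  0  ''
  14  s[9:],s[20:]  1  'c'
  15  s[20:],s[1:]  2  'cb'
  16  s[1:],s[12:]  3  'cba'
  17  s[12:],s[17:]  2  'cb'
  18  s[17:],s[19:]  1  'c'
  19  s[19:],s[0:]  3  'ccb'
  20  s[0:],s[16:]  3  'ccb'
  21  s[16:],s[15:]  2  'cc'

[0, 3, 2, 1, 2, 1, 2, 0, 1, 2, 3, 1, 2, 0, 1, 2, 3, 2, 1, 3, 3, 2]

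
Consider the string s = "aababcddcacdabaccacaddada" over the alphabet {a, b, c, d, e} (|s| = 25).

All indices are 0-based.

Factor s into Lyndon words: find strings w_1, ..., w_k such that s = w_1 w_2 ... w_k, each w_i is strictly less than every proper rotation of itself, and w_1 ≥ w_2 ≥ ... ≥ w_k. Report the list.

emit factor 1: 'aababcddcacdabaccacaddad' (i=0, period=24)
emit factor 2: 'a' (i=24, period=1)

["aababcddcacdabaccacaddad", "a"]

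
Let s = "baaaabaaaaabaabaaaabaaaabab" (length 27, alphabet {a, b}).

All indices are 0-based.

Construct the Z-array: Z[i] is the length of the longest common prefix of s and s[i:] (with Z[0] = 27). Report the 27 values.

Z[0]=27
i=1: i≥r, start 0; Z[1]=0
i=2: i≥r, start 0; Z[2]=0
i=3: i≥r, start 0; Z[3]=0
i=4: i≥r, start 0; Z[4]=0
i=5: i≥r, start 0; Z[5]=5 grow→box=[5,10)
i=6: min(r-i=4, Z[1]=0)=0; Z[6]=0
i=7: min(r-i=3, Z[2]=0)=0; Z[7]=0
i=8: min(r-i=2, Z[3]=0)=0; Z[8]=0
i=9: min(r-i=1, Z[4]=0)=0; Z[9]=0
i=10: i≥r, start 0; Z[10]=0
i=11: i≥r, start 0; Z[11]=3 grow→box=[11,14)
i=12: min(r-i=2, Z[1]=0)=0; Z[12]=0
i=13: min(r-i=1, Z[2]=0)=0; Z[13]=0
i=14: i≥r, start 0; Z[14]=10 grow→box=[14,24)
i=15: min(r-i=9, Z[1]=0)=0; Z[15]=0
i=16: min(r-i=8, Z[2]=0)=0; Z[16]=0
i=17: min(r-i=7, Z[3]=0)=0; Z[17]=0
i=18: min(r-i=6, Z[4]=0)=0; Z[18]=0
i=19: min(r-i=5, Z[5]=5)=5; Z[19]=7 grow→box=[19,26)
i=20: min(r-i=6, Z[1]=0)=0; Z[20]=0
i=21: min(r-i=5, Z[2]=0)=0; Z[21]=0
i=22: min(r-i=4, Z[3]=0)=0; Z[22]=0
i=23: min(r-i=3, Z[4]=0)=0; Z[23]=0
i=24: min(r-i=2, Z[5]=5)=2; Z[24]=2
i=25: min(r-i=1, Z[6]=0)=0; Z[25]=0
i=26: i≥r, start 0; Z[26]=1 grow→box=[26,27)

[27, 0, 0, 0, 0, 5, 0, 0, 0, 0, 0, 3, 0, 0, 10, 0, 0, 0, 0, 7, 0, 0, 0, 0, 2, 0, 1]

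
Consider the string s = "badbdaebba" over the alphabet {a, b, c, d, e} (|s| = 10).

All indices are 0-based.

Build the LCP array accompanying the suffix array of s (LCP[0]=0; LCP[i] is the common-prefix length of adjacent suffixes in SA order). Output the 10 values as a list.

rank | idx | suffix
   0 |   9 | a
   1 |   1 | adbdaebba
   2 |   5 | aebba
   3 |   8 | ba
   4 |   0 | badbdaebba
   5 |   7 | bba
   6 |   3 | bdaebba
   7 |   4 | daebba
   8 |   2 | dbdaebba
   9 |   6 | ebba

SA = [9, 1, 5, 8, 0, 7, 3, 4, 2, 6]
[i] adj suffixes → lcp
  [1] 9/1 → 1 ('a')
  [2] 1/5 → 1 ('a')
  [3] 5/8 → 0 ('')
  [4] 8/0 → 2 ('ba')
  [5] 0/7 → 1 ('b')
  [6] 7/3 → 1 ('b')
  [7] 3/4 → 0 ('')
  [8] 4/2 → 1 ('d')
  [9] 2/6 → 0 ('')

[0, 1, 1, 0, 2, 1, 1, 0, 1, 0]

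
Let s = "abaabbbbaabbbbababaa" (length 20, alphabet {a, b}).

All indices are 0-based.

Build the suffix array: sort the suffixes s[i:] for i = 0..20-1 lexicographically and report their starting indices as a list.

[19, 18, 2, 8, 16, 0, 14, 3, 9, 17, 1, 7, 15, 13, 6, 12, 5, 11, 4, 10]

rank | idx | suffix
   0 |  19 | a
   1 |  18 | aa
   2 |   2 | aabbbbaabbbbababaa
   3 |   8 | aabbbbababaa
   4 |  16 | abaa
   5 |   0 | abaabbbbaabbbbababaa
   6 |  14 | ababaa
   7 |   3 | abbbbaabbbbababaa
   8 |   9 | abbbbababaa
   9 |  17 | baa
  10 |   1 | baabbbbaabbbbababaa
  11 |   7 | baabbbbababaa
  12 |  15 | babaa
  13 |  13 | bababaa
  14 |   6 | bbaabbbbababaa
  15 |  12 | bbababaa
  16 |   5 | bbbaabbbbababaa
  17 |  11 | bbbababaa
  18 |   4 | bbbbaabbbbababaa
  19 |  10 | bbbbababaa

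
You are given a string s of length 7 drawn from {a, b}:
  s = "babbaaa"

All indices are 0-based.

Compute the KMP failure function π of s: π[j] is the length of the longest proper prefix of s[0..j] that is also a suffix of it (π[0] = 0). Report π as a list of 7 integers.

[0, 0, 1, 1, 2, 0, 0]

π[0] = 0
j=1 s[j]='a': π[1]=0 (border '')
j=2 s[j]='b': π[2]=1 (border 'b')
j=3 s[j]='b': k: 1→0; π[3]=1 (border 'b')
j=4 s[j]='a': π[4]=2 (border 'ba')
j=5 s[j]='a': k: 2→0; π[5]=0 (border '')
j=6 s[j]='a': π[6]=0 (border '')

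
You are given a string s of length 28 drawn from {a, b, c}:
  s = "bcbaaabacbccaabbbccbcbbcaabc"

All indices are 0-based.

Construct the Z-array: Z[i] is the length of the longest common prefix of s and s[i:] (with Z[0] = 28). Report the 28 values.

Z[0]=28
i=1: i≥r, start 0; Z[1]=0
i=2: i≥r, start 0; Z[2]=1 grow→box=[2,3)
i=3: i≥r, start 0; Z[3]=0
i=4: i≥r, start 0; Z[4]=0
i=5: i≥r, start 0; Z[5]=0
i=6: i≥r, start 0; Z[6]=1 grow→box=[6,7)
i=7: i≥r, start 0; Z[7]=0
i=8: i≥r, start 0; Z[8]=0
i=9: i≥r, start 0; Z[9]=2 grow→box=[9,11)
i=10: min(r-i=1, Z[1]=0)=0; Z[10]=0
i=11: i≥r, start 0; Z[11]=0
i=12: i≥r, start 0; Z[12]=0
i=13: i≥r, start 0; Z[13]=0
i=14: i≥r, start 0; Z[14]=1 grow→box=[14,15)
i=15: i≥r, start 0; Z[15]=1 grow→box=[15,16)
i=16: i≥r, start 0; Z[16]=2 grow→box=[16,18)
i=17: min(r-i=1, Z[1]=0)=0; Z[17]=0
i=18: i≥r, start 0; Z[18]=0
i=19: i≥r, start 0; Z[19]=3 grow→box=[19,22)
i=20: min(r-i=2, Z[1]=0)=0; Z[20]=0
i=21: min(r-i=1, Z[2]=1)=1; Z[21]=1
i=22: i≥r, start 0; Z[22]=2 grow→box=[22,24)
i=23: min(r-i=1, Z[1]=0)=0; Z[23]=0
i=24: i≥r, start 0; Z[24]=0
i=25: i≥r, start 0; Z[25]=0
i=26: i≥r, start 0; Z[26]=2 grow→box=[26,28)
i=27: min(r-i=1, Z[1]=0)=0; Z[27]=0

[28, 0, 1, 0, 0, 0, 1, 0, 0, 2, 0, 0, 0, 0, 1, 1, 2, 0, 0, 3, 0, 1, 2, 0, 0, 0, 2, 0]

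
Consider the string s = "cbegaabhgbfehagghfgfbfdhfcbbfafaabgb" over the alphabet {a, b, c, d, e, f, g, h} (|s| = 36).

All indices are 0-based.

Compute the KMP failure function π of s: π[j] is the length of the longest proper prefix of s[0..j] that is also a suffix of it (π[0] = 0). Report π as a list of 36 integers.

π[0] = 0
j=1 s[j]='b': π[1]=0 (border '')
j=2 s[j]='e': π[2]=0 (border '')
j=3 s[j]='g': π[3]=0 (border '')
j=4 s[j]='a': π[4]=0 (border '')
j=5 s[j]='a': π[5]=0 (border '')
j=6 s[j]='b': π[6]=0 (border '')
j=7 s[j]='h': π[7]=0 (border '')
j=8 s[j]='g': π[8]=0 (border '')
j=9 s[j]='b': π[9]=0 (border '')
j=10 s[j]='f': π[10]=0 (border '')
j=11 s[j]='e': π[11]=0 (border '')
j=12 s[j]='h': π[12]=0 (border '')
j=13 s[j]='a': π[13]=0 (border '')
j=14 s[j]='g': π[14]=0 (border '')
j=15 s[j]='g': π[15]=0 (border '')
j=16 s[j]='h': π[16]=0 (border '')
j=17 s[j]='f': π[17]=0 (border '')
j=18 s[j]='g': π[18]=0 (border '')
j=19 s[j]='f': π[19]=0 (border '')
j=20 s[j]='b': π[20]=0 (border '')
j=21 s[j]='f': π[21]=0 (border '')
j=22 s[j]='d': π[22]=0 (border '')
j=23 s[j]='h': π[23]=0 (border '')
j=24 s[j]='f': π[24]=0 (border '')
j=25 s[j]='c': π[25]=1 (border 'c')
j=26 s[j]='b': π[26]=2 (border 'cb')
j=27 s[j]='b': k: 2→0; π[27]=0 (border '')
j=28 s[j]='f': π[28]=0 (border '')
j=29 s[j]='a': π[29]=0 (border '')
j=30 s[j]='f': π[30]=0 (border '')
j=31 s[j]='a': π[31]=0 (border '')
j=32 s[j]='a': π[32]=0 (border '')
j=33 s[j]='b': π[33]=0 (border '')
j=34 s[j]='g': π[34]=0 (border '')
j=35 s[j]='b': π[35]=0 (border '')

[0, 0, 0, 0, 0, 0, 0, 0, 0, 0, 0, 0, 0, 0, 0, 0, 0, 0, 0, 0, 0, 0, 0, 0, 0, 1, 2, 0, 0, 0, 0, 0, 0, 0, 0, 0]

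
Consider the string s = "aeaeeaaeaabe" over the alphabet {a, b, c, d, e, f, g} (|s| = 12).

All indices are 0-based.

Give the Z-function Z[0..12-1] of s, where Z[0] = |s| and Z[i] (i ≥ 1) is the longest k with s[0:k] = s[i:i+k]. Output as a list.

Z[0]=12
i=1: outside box; Z[1]=0
i=2: outside box; Z[2]=2 grow→box=[2,4)
i=3: min(r-i=1, Z[1]=0)=0; Z[3]=0
i=4: outside box; Z[4]=0
i=5: outside box; Z[5]=1 grow→box=[5,6)
i=6: outside box; Z[6]=3 grow→box=[6,9)
i=7: min(r-i=2, Z[1]=0)=0; Z[7]=0
i=8: min(r-i=1, Z[2]=2)=1; Z[8]=1
i=9: outside box; Z[9]=1 grow→box=[9,10)
i=10: outside box; Z[10]=0
i=11: outside box; Z[11]=0

[12, 0, 2, 0, 0, 1, 3, 0, 1, 1, 0, 0]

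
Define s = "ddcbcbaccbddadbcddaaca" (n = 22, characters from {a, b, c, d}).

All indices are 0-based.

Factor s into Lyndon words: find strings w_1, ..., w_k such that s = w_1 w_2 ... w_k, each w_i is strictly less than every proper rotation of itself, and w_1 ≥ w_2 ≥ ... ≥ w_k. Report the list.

emit factor 1: 'd' (i=0, period=1)
emit factor 2: 'd' (i=1, period=1)
emit factor 3: 'c' (i=2, period=1)
emit factor 4: 'bc' (i=3, period=2)
emit factor 5: 'b' (i=5, period=1)
emit factor 6: 'accbddadbcdd' (i=6, period=12)
emit factor 7: 'aac' (i=18, period=3)
emit factor 8: 'a' (i=21, period=1)

["d", "d", "c", "bc", "b", "accbddadbcdd", "aac", "a"]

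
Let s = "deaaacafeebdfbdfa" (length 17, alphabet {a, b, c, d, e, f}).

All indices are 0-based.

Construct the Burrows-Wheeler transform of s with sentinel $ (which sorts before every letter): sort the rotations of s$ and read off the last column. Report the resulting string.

rank  rotation            last
    0  $deaaacafeebdfbdfa  a
    1  a$deaaacafeebdfbdf  f
    2  aaacafeebdfbdfa$de  e
    3  aacafeebdfbdfa$dea  a
    4  acafeebdfbdfa$deaa  a
    5  afeebdfbdfa$deaaac  c
    6  bdfa$deaaacafeebdf  f
    7  bdfbdfa$deaaacafee  e
    8  cafeebdfbdfa$deaaa  a
    9  deaaacafeebdfbdfa$  $
   10  dfa$deaaacafeebdfb  b
   11  dfbdfa$deaaacafeeb  b
   12  eaaacafeebdfbdfa$d  d
   13  ebdfbdfa$deaaacafe  e
   14  eebdfbdfa$deaaacaf  f
   15  fa$deaaacafeebdfbd  d
   16  fbdfa$deaaacafeebd  d
   17  feebdfbdfa$deaaaca  a

afeaacfea$bbdefdda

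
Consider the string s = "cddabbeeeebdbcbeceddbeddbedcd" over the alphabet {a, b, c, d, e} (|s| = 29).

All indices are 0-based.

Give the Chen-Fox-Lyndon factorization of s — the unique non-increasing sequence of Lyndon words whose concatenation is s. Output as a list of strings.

["cdd", "abbeeeebdbcbeceddbeddbedcd"]

emit factor 1: 'cdd' (i=0, period=3)
emit factor 2: 'abbeeeebdbcbeceddbeddbedcd' (i=3, period=26)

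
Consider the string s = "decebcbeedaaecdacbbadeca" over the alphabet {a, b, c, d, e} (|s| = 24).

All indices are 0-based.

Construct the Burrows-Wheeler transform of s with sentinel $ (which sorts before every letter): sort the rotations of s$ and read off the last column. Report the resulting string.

rank  rotation                   last
    0  $decebcbeedaaecdacbbadeca  a
    1  a$decebcbeedaaecdacbbadec  c
    2  aaecdacbbadeca$decebcbeed  d
    3  acbbadeca$decebcbeedaaecd  d
    4  adeca$decebcbeedaaecdacbb  b
    5  aecdacbbadeca$decebcbeeda  a
    6  badeca$decebcbeedaaecdacb  b
    7  bbadeca$decebcbeedaaecdac  c
    8  bcbeedaaecdacbbadeca$dece  e
    9  beedaaecdacbbadeca$decebc  c
   10  ca$decebcbeedaaecdacbbade  e
   11  cbbadeca$decebcbeedaaecda  a
   12  cbeedaaecdacbbadeca$deceb  b
   13  cdacbbadeca$decebcbeedaae  e
   14  cebcbeedaaecdacbbadeca$de  e
   15  daaecdacbbadeca$decebcbee  e
   16  dacbbadeca$decebcbeedaaec  c
   17  deca$decebcbeedaaecdacbba  a
   18  decebcbeedaaecdacbbadeca$  $
   19  ebcbeedaaecdacbbadeca$dec  c
   20  eca$decebcbeedaaecdacbbad  d
   21  ecdacbbadeca$decebcbeedaa  a
   22  ecebcbeedaaecdacbbadeca$d  d
   23  edaaecdacbbadeca$decebcbe  e
   24  eedaaecdacbbadeca$decebcb  b

acddbabceceabeeeca$cdadeb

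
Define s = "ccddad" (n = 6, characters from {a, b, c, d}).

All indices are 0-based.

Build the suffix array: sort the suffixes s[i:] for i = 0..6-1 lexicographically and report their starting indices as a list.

[4, 0, 1, 5, 3, 2]

rank→(start, suffix):
  0 → (4, 'ad')
  1 → (0, 'ccddad')
  2 → (1, 'cddad')
  3 → (5, 'd')
  4 → (3, 'dad')
  5 → (2, 'ddad')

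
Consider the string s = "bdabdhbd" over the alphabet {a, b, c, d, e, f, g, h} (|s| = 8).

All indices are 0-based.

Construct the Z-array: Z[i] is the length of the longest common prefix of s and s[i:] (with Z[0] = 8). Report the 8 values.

Z[0]=8
i=1: outside box; Z[1]=0
i=2: outside box; Z[2]=0
i=3: outside box; Z[3]=2 extend→box=[3,5)
i=4: min(r-i=1, Z[1]=0)=0; Z[4]=0
i=5: outside box; Z[5]=0
i=6: outside box; Z[6]=2 extend→box=[6,8)
i=7: min(r-i=1, Z[1]=0)=0; Z[7]=0

[8, 0, 0, 2, 0, 0, 2, 0]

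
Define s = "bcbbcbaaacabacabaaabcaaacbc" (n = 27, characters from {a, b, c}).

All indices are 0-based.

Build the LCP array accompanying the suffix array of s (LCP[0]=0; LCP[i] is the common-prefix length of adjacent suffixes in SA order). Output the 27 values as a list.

[0, 3, 4, 2, 2, 3, 1, 3, 2, 1, 5, 2, 0, 4, 2, 1, 1, 2, 2, 3, 0, 1, 2, 4, 1, 2, 2]

rank | idx | suffix
   0 |  16 | aaabcaaacbc
   1 |   6 | aaacabacabaaabcaaacbc
   2 |  21 | aaacbc
   3 |  17 | aabcaaacbc
   4 |   7 | aacabacabaaabcaaacbc
   5 |  22 | aacbc
   6 |  14 | abaaabcaaacbc
   7 |  10 | abacabaaabcaaacbc
   8 |  18 | abcaaacbc
   9 |  12 | acabaaabcaaacbc
  10 |   8 | acabacabaaabcaaacbc
  11 |  23 | acbc
  12 |  15 | baaabcaaacbc
  13 |   5 | baaacabacabaaabcaaacbc
  14 |  11 | bacabaaabcaaacbc
  15 |   2 | bbcbaaacabacabaaabcaaacbc
  16 |  25 | bc
  17 |  19 | bcaaacbc
  18 |   3 | bcbaaacabacabaaabcaaacbc
  19 |   0 | bcbbcbaaacabacabaaabcaaacbc
  20 |  26 | c
  21 |  20 | caaacbc
  22 |  13 | cabaaabcaaacbc
  23 |   9 | cabacabaaabcaaacbc
  24 |   4 | cbaaacabacabaaabcaaacbc
  25 |   1 | cbbcbaaacabacabaaabcaaacbc
  26 |  24 | cbc

SA = [16, 6, 21, 17, 7, 22, 14, 10, 18, 12, 8, 23, 15, 5, 11, 2, 25, 19, 3, 0, 26, 20, 13, 9, 4, 1, 24]
i: (SA[i-1],SA[i]) lcp shared
  1: (16,6) 3 'aaa'
  2: (6,21) 4 'aaac'
  3: (21,17) 2 'aa'
  4: (17,7) 2 'aa'
  5: (7,22) 3 'aac'
  6: (22,14) 1 'a'
  7: (14,10) 3 'aba'
  8: (10,18) 2 'ab'
  9: (18,12) 1 'a'
  10: (12,8) 5 'acaba'
  11: (8,23) 2 'ac'
  12: (23,15) 0 ''
  13: (15,5) 4 'baaa'
  14: (5,11) 2 'ba'
  15: (11,2) 1 'b'
  16: (2,25) 1 'b'
  17: (25,19) 2 'bc'
  18: (19,3) 2 'bc'
  19: (3,0) 3 'bcb'
  20: (0,26) 0 ''
  21: (26,20) 1 'c'
  22: (20,13) 2 'ca'
  23: (13,9) 4 'caba'
  24: (9,4) 1 'c'
  25: (4,1) 2 'cb'
  26: (1,24) 2 'cb'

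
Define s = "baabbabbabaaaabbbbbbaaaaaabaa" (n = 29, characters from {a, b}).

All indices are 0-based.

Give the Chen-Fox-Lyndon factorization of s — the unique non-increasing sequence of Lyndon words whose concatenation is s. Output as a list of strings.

emit factor 1: 'b' (i=0, period=1)
emit factor 2: 'aabbabbab' (i=1, period=9)
emit factor 3: 'aaaabbbbbb' (i=10, period=10)
emit factor 4: 'aaaaaab' (i=20, period=7)
emit factor 5: 'a' (i=27, period=1)
emit factor 6: 'a' (i=28, period=1)

["b", "aabbabbab", "aaaabbbbbb", "aaaaaab", "a", "a"]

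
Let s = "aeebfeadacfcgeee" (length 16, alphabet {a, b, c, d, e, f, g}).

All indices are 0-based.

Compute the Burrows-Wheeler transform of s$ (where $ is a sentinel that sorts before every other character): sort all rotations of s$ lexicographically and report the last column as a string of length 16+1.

rank  rotation           last
    0  $aeebfeadacfcgeee  e
    1  acfcgeee$aeebfead  d
    2  adacfcgeee$aeebfe  e
    3  aeebfeadacfcgeee$  $
    4  bfeadacfcgeee$aee  e
    5  cfcgeee$aeebfeada  a
    6  cgeee$aeebfeadacf  f
    7  dacfcgeee$aeebfea  a
    8  e$aeebfeadacfcgee  e
    9  eadacfcgeee$aeebf  f
   10  ebfeadacfcgeee$ae  e
   11  ee$aeebfeadacfcge  e
   12  eebfeadacfcgeee$a  a
   13  eee$aeebfeadacfcg  g
   14  fcgeee$aeebfeadac  c
   15  feadacfcgeee$aeeb  b
   16  geee$aeebfeadacfc  c

ede$eafaefeeagcbc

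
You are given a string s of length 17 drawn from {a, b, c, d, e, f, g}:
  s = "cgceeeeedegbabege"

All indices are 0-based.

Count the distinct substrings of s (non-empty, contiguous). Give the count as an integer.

sorted suffixes:
  #0 SA[0]=12  'abege'
  #1 SA[1]=11  'babege'
  #2 SA[2]=13  'bege'
  #3 SA[3]=2  'ceeeeedegbabege'
  #4 SA[4]=0  'cgceeeeedegbabege'
  #5 SA[5]=8  'degbabege'
  #6 SA[6]=16  'e'
  #7 SA[7]=7  'edegbabege'
  #8 SA[8]=6  'eedegbabege'
  #9 SA[9]=5  'eeedegbabege'
  #10 SA[10]=4  'eeeedegbabege'
  #11 SA[11]=3  'eeeeedegbabege'
  #12 SA[12]=9  'egbabege'
  #13 SA[13]=14  'ege'
  #14 SA[14]=10  'gbabege'
  #15 SA[15]=1  'gceeeeedegbabege'
  #16 SA[16]=15  'ge'

SA = [12, 11, 13, 2, 0, 8, 16, 7, 6, 5, 4, 3, 9, 14, 10, 1, 15]
rank  pair      lcp
   1  s[12:],s[11:]  0  ''
   2  s[11:],s[13:]  1  'b'
   3  s[13:],s[2:]  0  ''
   4  s[2:],s[0:]  1  'c'
   5  s[0:],s[8:]  0  ''
   6  s[8:],s[16:]  0  ''
   7  s[16:],s[7:]  1  'e'
   8  s[7:],s[6:]  1  'e'
   9  s[6:],s[5:]  2  'ee'
  10  s[5:],s[4:]  3  'eee'
  11  s[4:],s[3:]  4  'eeee'
  12  s[3:],s[9:]  1  'e'
  13  s[9:],s[14:]  2  'eg'
  14  s[14:],s[10:]  0  ''
  15  s[10:],s[1:]  1  'g'
  16  s[1:],s[15:]  1  'g'

n(n+1)/2 = 17·18/2 = 153
Σ LCP = 0 + 0 + 1 + 0 + 1 + 0 + 0 + 1 + 1 + 2 + 3 + 4 + 1 + 2 + 0 + 1 + 1 = 18
distinct = 153 − 18 = 135

135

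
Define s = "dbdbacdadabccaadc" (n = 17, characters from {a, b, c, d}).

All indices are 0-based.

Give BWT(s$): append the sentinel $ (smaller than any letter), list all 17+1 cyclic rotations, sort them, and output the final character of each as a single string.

ccdbdadaddcbaacb$a

rank  rotation            last
    0  $dbdbacdadabccaadc  c
    1  aadc$dbdbacdadabcc  c
    2  abccaadc$dbdbacdad  d
    3  acdadabccaadc$dbdb  b
    4  adabccaadc$dbdbacd  d
    5  adc$dbdbacdadabcca  a
    6  bacdadabccaadc$dbd  d
    7  bccaadc$dbdbacdada  a
    8  bdbacdadabccaadc$d  d
    9  c$dbdbacdadabccaad  d
   10  caadc$dbdbacdadabc  c
   11  ccaadc$dbdbacdadab  b
   12  cdadabccaadc$dbdba  a
   13  dabccaadc$dbdbacda  a
   14  dadabccaadc$dbdbac  c
   15  dbacdadabccaadc$db  b
   16  dbdbacdadabccaadc$  $
   17  dc$dbdbacdadabccaa  a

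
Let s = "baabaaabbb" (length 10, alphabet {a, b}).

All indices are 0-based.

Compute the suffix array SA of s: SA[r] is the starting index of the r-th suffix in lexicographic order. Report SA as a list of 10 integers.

rank→(start, suffix):
  0 → (4, 'aaabbb')
  1 → (1, 'aabaaabbb')
  2 → (5, 'aabbb')
  3 → (2, 'abaaabbb')
  4 → (6, 'abbb')
  5 → (9, 'b')
  6 → (3, 'baaabbb')
  7 → (0, 'baabaaabbb')
  8 → (8, 'bb')
  9 → (7, 'bbb')

[4, 1, 5, 2, 6, 9, 3, 0, 8, 7]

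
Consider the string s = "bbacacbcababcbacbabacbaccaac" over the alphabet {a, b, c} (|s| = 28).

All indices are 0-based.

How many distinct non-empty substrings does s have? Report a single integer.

sorted suffixes:
  #0 SA[0]=25  'aac'
  #1 SA[1]=8  'ababcbacbabacbaccaac'
  #2 SA[2]=17  'abacbaccaac'
  #3 SA[3]=10  'abcbacbabacbaccaac'
  #4 SA[4]=26  'ac'
  #5 SA[5]=2  'acacbcababcbacbabacbaccaac'
  #6 SA[6]=14  'acbabacbaccaac'
  #7 SA[7]=19  'acbaccaac'
  #8 SA[8]=4  'acbcababcbacbabacbaccaac'
  #9 SA[9]=22  'accaac'
  #10 SA[10]=16  'babacbaccaac'
  #11 SA[11]=9  'babcbacbabacbaccaac'
  #12 SA[12]=1  'bacacbcababcbacbabacbaccaac'
  #13 SA[13]=13  'bacbabacbaccaac'
  #14 SA[14]=18  'bacbaccaac'
  #15 SA[15]=21  'baccaac'
  #16 SA[16]=0  'bbacacbcababcbacbabacbaccaac'
  #17 SA[17]=6  'bcababcbacbabacbaccaac'
  #18 SA[18]=11  'bcbacbabacbaccaac'
  #19 SA[19]=27  'c'
  #20 SA[20]=24  'caac'
  #21 SA[21]=7  'cababcbacbabacbaccaac'
  #22 SA[22]=3  'cacbcababcbacbabacbaccaac'
  #23 SA[23]=15  'cbabacbaccaac'
  #24 SA[24]=12  'cbacbabacbaccaac'
  #25 SA[25]=20  'cbaccaac'
  #26 SA[26]=5  'cbcababcbacbabacbaccaac'
  #27 SA[27]=23  'ccaac'

SA = [25, 8, 17, 10, 26, 2, 14, 19, 4, 22, 16, 9, 1, 13, 18, 21, 0, 6, 11, 27, 24, 7, 3, 15, 12, 20, 5, 23]
[i] adj suffixes → lcp
  [1] 25/8 → 1 ('a')
  [2] 8/17 → 3 ('aba')
  [3] 17/10 → 2 ('ab')
  [4] 10/26 → 1 ('a')
  [5] 26/2 → 2 ('ac')
  [6] 2/14 → 2 ('ac')
  [7] 14/19 → 4 ('acba')
  [8] 19/4 → 3 ('acb')
  [9] 4/22 → 2 ('ac')
  [10] 22/16 → 0 ('')
  [11] 16/9 → 3 ('bab')
  [12] 9/1 → 2 ('ba')
  [13] 1/13 → 3 ('bac')
  [14] 13/18 → 5 ('bacba')
  [15] 18/21 → 3 ('bac')
  [16] 21/0 → 1 ('b')
  [17] 0/6 → 1 ('b')
  [18] 6/11 → 2 ('bc')
  [19] 11/27 → 0 ('')
  [20] 27/24 → 1 ('c')
  [21] 24/7 → 2 ('ca')
  [22] 7/3 → 2 ('ca')
  [23] 3/15 → 1 ('c')
  [24] 15/12 → 3 ('cba')
  [25] 12/20 → 4 ('cbac')
  [26] 20/5 → 2 ('cb')
  [27] 5/23 → 1 ('c')

n(n+1)/2 = 28·29/2 = 406
Σ LCP = 0 + 1 + 3 + 2 + 1 + 2 + 2 + 4 + 3 + 2 + 0 + 3 + 2 + 3 + 5 + 3 + 1 + 1 + 2 + 0 + 1 + 2 + 2 + 1 + 3 + 4 + 2 + 1 = 56
distinct = 406 − 56 = 350

350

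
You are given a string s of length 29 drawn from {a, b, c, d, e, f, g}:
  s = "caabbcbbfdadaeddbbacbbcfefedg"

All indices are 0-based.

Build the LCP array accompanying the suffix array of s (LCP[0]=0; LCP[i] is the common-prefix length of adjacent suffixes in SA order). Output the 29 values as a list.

[0, 1, 1, 1, 1, 0, 1, 2, 3, 2, 1, 2, 1, 0, 1, 3, 1, 0, 2, 1, 1, 1, 0, 2, 1, 0, 1, 2, 0]

rank→(start, suffix):
  0 → (1, 'aabbcbbfdadaeddbbacbbcfefedg')
  1 → (2, 'abbcbbfdadaeddbbacbbcfefedg')
  2 → (18, 'acbbcfefedg')
  3 → (10, 'adaeddbbacbbcfefedg')
  4 → (12, 'aeddbbacbbcfefedg')
  5 → (17, 'bacbbcfefedg')
  6 → (16, 'bbacbbcfefedg')
  7 → (3, 'bbcbbfdadaeddbbacbbcfefedg')
  8 → (20, 'bbcfefedg')
  9 → (6, 'bbfdadaeddbbacbbcfefedg')
  10 → (4, 'bcbbfdadaeddbbacbbcfefedg')
  11 → (21, 'bcfefedg')
  12 → (7, 'bfdadaeddbbacbbcfefedg')
  13 → (0, 'caabbcbbfdadaeddbbacbbcfefedg')
  14 → (19, 'cbbcfefedg')
  15 → (5, 'cbbfdadaeddbbacbbcfefedg')
  16 → (22, 'cfefedg')
  17 → (9, 'dadaeddbbacbbcfefedg')
  18 → (11, 'daeddbbacbbcfefedg')
  19 → (15, 'dbbacbbcfefedg')
  20 → (14, 'ddbbacbbcfefedg')
  21 → (27, 'dg')
  22 → (13, 'eddbbacbbcfefedg')
  23 → (26, 'edg')
  24 → (24, 'efedg')
  25 → (8, 'fdadaeddbbacbbcfefedg')
  26 → (25, 'fedg')
  27 → (23, 'fefedg')
  28 → (28, 'g')

SA = [1, 2, 18, 10, 12, 17, 16, 3, 20, 6, 4, 21, 7, 0, 19, 5, 22, 9, 11, 15, 14, 27, 13, 26, 24, 8, 25, 23, 28]
rank  pair      lcp
   1  s[1:],s[2:]  1  'a'
   2  s[2:],s[18:]  1  'a'
   3  s[18:],s[10:]  1  'a'
   4  s[10:],s[12:]  1  'a'
   5  s[12:],s[17:]  0  ''
   6  s[17:],s[16:]  1  'b'
   7  s[16:],s[3:]  2  'bb'
   8  s[3:],s[20:]  3  'bbc'
   9  s[20:],s[6:]  2  'bb'
  10  s[6:],s[4:]  1  'b'
  11  s[4:],s[21:]  2  'bc'
  12  s[21:],s[7:]  1  'b'
  13  s[7:],s[0:]  0  ''
  14  s[0:],s[19:]  1  'c'
  15  s[19:],s[5:]  3  'cbb'
  16  s[5:],s[22:]  1  'c'
  17  s[22:],s[9:]  0  ''
  18  s[9:],s[11:]  2  'da'
  19  s[11:],s[15:]  1  'd'
  20  s[15:],s[14:]  1  'd'
  21  s[14:],s[27:]  1  'd'
  22  s[27:],s[13:]  0  ''
  23  s[13:],s[26:]  2  'ed'
  24  s[26:],s[24:]  1  'e'
  25  s[24:],s[8:]  0  ''
  26  s[8:],s[25:]  1  'f'
  27  s[25:],s[23:]  2  'fe'
  28  s[23:],s[28:]  0  ''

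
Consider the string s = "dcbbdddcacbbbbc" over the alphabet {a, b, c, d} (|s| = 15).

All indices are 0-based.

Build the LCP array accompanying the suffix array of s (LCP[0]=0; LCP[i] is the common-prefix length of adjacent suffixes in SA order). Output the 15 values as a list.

rank | idx | suffix
   0 |   8 | acbbbbc
   1 |  10 | bbbbc
   2 |  11 | bbbc
   3 |  12 | bbc
   4 |   2 | bbdddcacbbbbc
   5 |  13 | bc
   6 |   3 | bdddcacbbbbc
   7 |  14 | c
   8 |   7 | cacbbbbc
   9 |   9 | cbbbbc
  10 |   1 | cbbdddcacbbbbc
  11 |   6 | dcacbbbbc
  12 |   0 | dcbbdddcacbbbbc
  13 |   5 | ddcacbbbbc
  14 |   4 | dddcacbbbbc

SA = [8, 10, 11, 12, 2, 13, 3, 14, 7, 9, 1, 6, 0, 5, 4]
[i] adj suffixes → lcp
  [1] 8/10 → 0 ('')
  [2] 10/11 → 3 ('bbb')
  [3] 11/12 → 2 ('bb')
  [4] 12/2 → 2 ('bb')
  [5] 2/13 → 1 ('b')
  [6] 13/3 → 1 ('b')
  [7] 3/14 → 0 ('')
  [8] 14/7 → 1 ('c')
  [9] 7/9 → 1 ('c')
  [10] 9/1 → 3 ('cbb')
  [11] 1/6 → 0 ('')
  [12] 6/0 → 2 ('dc')
  [13] 0/5 → 1 ('d')
  [14] 5/4 → 2 ('dd')

[0, 0, 3, 2, 2, 1, 1, 0, 1, 1, 3, 0, 2, 1, 2]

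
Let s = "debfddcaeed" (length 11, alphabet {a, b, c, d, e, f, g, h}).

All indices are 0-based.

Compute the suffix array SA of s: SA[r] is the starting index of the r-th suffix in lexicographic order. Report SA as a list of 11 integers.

rank→(start, suffix):
  0 → (7, 'aeed')
  1 → (2, 'bfddcaeed')
  2 → (6, 'caeed')
  3 → (10, 'd')
  4 → (5, 'dcaeed')
  5 → (4, 'ddcaeed')
  6 → (0, 'debfddcaeed')
  7 → (1, 'ebfddcaeed')
  8 → (9, 'ed')
  9 → (8, 'eed')
  10 → (3, 'fddcaeed')

[7, 2, 6, 10, 5, 4, 0, 1, 9, 8, 3]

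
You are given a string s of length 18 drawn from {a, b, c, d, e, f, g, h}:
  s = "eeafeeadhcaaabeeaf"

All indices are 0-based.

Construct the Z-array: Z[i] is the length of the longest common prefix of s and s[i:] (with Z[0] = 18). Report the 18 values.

Z[0]=18
i=1: outside box; Z[1]=1 extend→box=[1,2)
i=2: outside box; Z[2]=0
i=3: outside box; Z[3]=0
i=4: outside box; Z[4]=3 extend→box=[4,7)
i=5: min(r-i=2, Z[1]=1)=1; Z[5]=1
i=6: min(r-i=1, Z[2]=0)=0; Z[6]=0
i=7: outside box; Z[7]=0
i=8: outside box; Z[8]=0
i=9: outside box; Z[9]=0
i=10: outside box; Z[10]=0
i=11: outside box; Z[11]=0
i=12: outside box; Z[12]=0
i=13: outside box; Z[13]=0
i=14: outside box; Z[14]=4 extend→box=[14,18)
i=15: min(r-i=3, Z[1]=1)=1; Z[15]=1
i=16: min(r-i=2, Z[2]=0)=0; Z[16]=0
i=17: min(r-i=1, Z[3]=0)=0; Z[17]=0

[18, 1, 0, 0, 3, 1, 0, 0, 0, 0, 0, 0, 0, 0, 4, 1, 0, 0]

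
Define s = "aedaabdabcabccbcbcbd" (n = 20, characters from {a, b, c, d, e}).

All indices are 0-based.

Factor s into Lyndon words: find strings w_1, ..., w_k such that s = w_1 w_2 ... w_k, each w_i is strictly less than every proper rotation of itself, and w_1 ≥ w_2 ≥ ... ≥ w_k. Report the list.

emit factor 1: 'aed' (i=0, period=3)
emit factor 2: 'aabdabcabccbcbcbd' (i=3, period=17)

["aed", "aabdabcabccbcbcbd"]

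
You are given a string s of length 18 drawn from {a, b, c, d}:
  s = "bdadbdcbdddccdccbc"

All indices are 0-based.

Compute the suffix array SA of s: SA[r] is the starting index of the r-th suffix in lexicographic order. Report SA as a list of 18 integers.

[2, 16, 0, 4, 7, 17, 15, 6, 14, 11, 12, 1, 3, 5, 13, 10, 9, 8]

rank→(start, suffix):
  0 → (2, 'adbdcbdddccdccbc')
  1 → (16, 'bc')
  2 → (0, 'bdadbdcbdddccdccbc')
  3 → (4, 'bdcbdddccdccbc')
  4 → (7, 'bdddccdccbc')
  5 → (17, 'c')
  6 → (15, 'cbc')
  7 → (6, 'cbdddccdccbc')
  8 → (14, 'ccbc')
  9 → (11, 'ccdccbc')
  10 → (12, 'cdccbc')
  11 → (1, 'dadbdcbdddccdccbc')
  12 → (3, 'dbdcbdddccdccbc')
  13 → (5, 'dcbdddccdccbc')
  14 → (13, 'dccbc')
  15 → (10, 'dccdccbc')
  16 → (9, 'ddccdccbc')
  17 → (8, 'dddccdccbc')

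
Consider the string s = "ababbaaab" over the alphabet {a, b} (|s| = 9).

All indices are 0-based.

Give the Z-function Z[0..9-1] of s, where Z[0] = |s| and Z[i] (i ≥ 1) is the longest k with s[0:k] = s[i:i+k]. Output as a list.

[9, 0, 2, 0, 0, 1, 1, 2, 0]

Z[0]=9
i=1: i≥r, start 0; Z[1]=0
i=2: i≥r, start 0; Z[2]=2 grow→box=[2,4)
i=3: min(r-i=1, Z[1]=0)=0; Z[3]=0
i=4: i≥r, start 0; Z[4]=0
i=5: i≥r, start 0; Z[5]=1 grow→box=[5,6)
i=6: i≥r, start 0; Z[6]=1 grow→box=[6,7)
i=7: i≥r, start 0; Z[7]=2 grow→box=[7,9)
i=8: min(r-i=1, Z[1]=0)=0; Z[8]=0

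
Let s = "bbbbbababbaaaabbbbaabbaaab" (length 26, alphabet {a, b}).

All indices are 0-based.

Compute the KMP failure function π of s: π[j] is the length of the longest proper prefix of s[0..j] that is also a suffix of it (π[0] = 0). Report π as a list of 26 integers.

[0, 1, 2, 3, 4, 0, 1, 0, 1, 2, 0, 0, 0, 0, 1, 2, 3, 4, 0, 0, 1, 2, 0, 0, 0, 1]

π[0] = 0
j=1 s[j]='b': π[1]=1 (border 'b')
j=2 s[j]='b': π[2]=2 (border 'bb')
j=3 s[j]='b': π[3]=3 (border 'bbb')
j=4 s[j]='b': π[4]=4 (border 'bbbb')
j=5 s[j]='a': k: 4→3→2→1→0; π[5]=0 (border '')
j=6 s[j]='b': π[6]=1 (border 'b')
j=7 s[j]='a': k: 1→0; π[7]=0 (border '')
j=8 s[j]='b': π[8]=1 (border 'b')
j=9 s[j]='b': π[9]=2 (border 'bb')
j=10 s[j]='a': k: 2→1→0; π[10]=0 (border '')
j=11 s[j]='a': π[11]=0 (border '')
j=12 s[j]='a': π[12]=0 (border '')
j=13 s[j]='a': π[13]=0 (border '')
j=14 s[j]='b': π[14]=1 (border 'b')
j=15 s[j]='b': π[15]=2 (border 'bb')
j=16 s[j]='b': π[16]=3 (border 'bbb')
j=17 s[j]='b': π[17]=4 (border 'bbbb')
j=18 s[j]='a': k: 4→3→2→1→0; π[18]=0 (border '')
j=19 s[j]='a': π[19]=0 (border '')
j=20 s[j]='b': π[20]=1 (border 'b')
j=21 s[j]='b': π[21]=2 (border 'bb')
j=22 s[j]='a': k: 2→1→0; π[22]=0 (border '')
j=23 s[j]='a': π[23]=0 (border '')
j=24 s[j]='a': π[24]=0 (border '')
j=25 s[j]='b': π[25]=1 (border 'b')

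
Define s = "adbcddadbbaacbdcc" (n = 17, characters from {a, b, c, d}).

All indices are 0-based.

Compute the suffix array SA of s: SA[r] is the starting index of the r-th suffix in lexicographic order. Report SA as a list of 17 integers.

sorted suffixes:
  #0 SA[0]=10  'aacbdcc'
  #1 SA[1]=11  'acbdcc'
  #2 SA[2]=6  'adbbaacbdcc'
  #3 SA[3]=0  'adbcddadbbaacbdcc'
  #4 SA[4]=9  'baacbdcc'
  #5 SA[5]=8  'bbaacbdcc'
  #6 SA[6]=2  'bcddadbbaacbdcc'
  #7 SA[7]=13  'bdcc'
  #8 SA[8]=16  'c'
  #9 SA[9]=12  'cbdcc'
  #10 SA[10]=15  'cc'
  #11 SA[11]=3  'cddadbbaacbdcc'
  #12 SA[12]=5  'dadbbaacbdcc'
  #13 SA[13]=7  'dbbaacbdcc'
  #14 SA[14]=1  'dbcddadbbaacbdcc'
  #15 SA[15]=14  'dcc'
  #16 SA[16]=4  'ddadbbaacbdcc'

[10, 11, 6, 0, 9, 8, 2, 13, 16, 12, 15, 3, 5, 7, 1, 14, 4]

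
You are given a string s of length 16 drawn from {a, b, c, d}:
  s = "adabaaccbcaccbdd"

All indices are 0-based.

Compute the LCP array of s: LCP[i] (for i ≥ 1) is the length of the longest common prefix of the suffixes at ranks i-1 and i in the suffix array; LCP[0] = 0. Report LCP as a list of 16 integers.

rank | idx | suffix
   0 |   4 | aaccbcaccbdd
   1 |   2 | abaaccbcaccbdd
   2 |   5 | accbcaccbdd
   3 |  10 | accbdd
   4 |   0 | adabaaccbcaccbdd
   5 |   3 | baaccbcaccbdd
   6 |   8 | bcaccbdd
   7 |  13 | bdd
   8 |   9 | caccbdd
   9 |   7 | cbcaccbdd
  10 |  12 | cbdd
  11 |   6 | ccbcaccbdd
  12 |  11 | ccbdd
  13 |  15 | d
  14 |   1 | dabaaccbcaccbdd
  15 |  14 | dd

SA = [4, 2, 5, 10, 0, 3, 8, 13, 9, 7, 12, 6, 11, 15, 1, 14]
[i] adj suffixes → lcp
  [1] 4/2 → 1 ('a')
  [2] 2/5 → 1 ('a')
  [3] 5/10 → 4 ('accb')
  [4] 10/0 → 1 ('a')
  [5] 0/3 → 0 ('')
  [6] 3/8 → 1 ('b')
  [7] 8/13 → 1 ('b')
  [8] 13/9 → 0 ('')
  [9] 9/7 → 1 ('c')
  [10] 7/12 → 2 ('cb')
  [11] 12/6 → 1 ('c')
  [12] 6/11 → 3 ('ccb')
  [13] 11/15 → 0 ('')
  [14] 15/1 → 1 ('d')
  [15] 1/14 → 1 ('d')

[0, 1, 1, 4, 1, 0, 1, 1, 0, 1, 2, 1, 3, 0, 1, 1]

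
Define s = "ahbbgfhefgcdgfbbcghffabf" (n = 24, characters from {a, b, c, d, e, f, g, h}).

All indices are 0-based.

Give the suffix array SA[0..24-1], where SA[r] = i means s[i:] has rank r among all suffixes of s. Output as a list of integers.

[21, 0, 14, 2, 15, 22, 3, 10, 16, 11, 7, 23, 20, 13, 19, 8, 5, 9, 12, 4, 17, 1, 6, 18]

rank→(start, suffix):
  0 → (21, 'abf')
  1 → (0, 'ahbbgfhefgcdgfbbcghffabf')
  2 → (14, 'bbcghffabf')
  3 → (2, 'bbgfhefgcdgfbbcghffabf')
  4 → (15, 'bcghffabf')
  5 → (22, 'bf')
  6 → (3, 'bgfhefgcdgfbbcghffabf')
  7 → (10, 'cdgfbbcghffabf')
  8 → (16, 'cghffabf')
  9 → (11, 'dgfbbcghffabf')
  10 → (7, 'efgcdgfbbcghffabf')
  11 → (23, 'f')
  12 → (20, 'fabf')
  13 → (13, 'fbbcghffabf')
  14 → (19, 'ffabf')
  15 → (8, 'fgcdgfbbcghffabf')
  16 → (5, 'fhefgcdgfbbcghffabf')
  17 → (9, 'gcdgfbbcghffabf')
  18 → (12, 'gfbbcghffabf')
  19 → (4, 'gfhefgcdgfbbcghffabf')
  20 → (17, 'ghffabf')
  21 → (1, 'hbbgfhefgcdgfbbcghffabf')
  22 → (6, 'hefgcdgfbbcghffabf')
  23 → (18, 'hffabf')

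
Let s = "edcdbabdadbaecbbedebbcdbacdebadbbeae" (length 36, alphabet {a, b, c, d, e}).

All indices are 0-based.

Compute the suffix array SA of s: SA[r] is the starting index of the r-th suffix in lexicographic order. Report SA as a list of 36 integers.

[5, 24, 8, 29, 34, 11, 4, 23, 28, 10, 19, 31, 14, 20, 6, 32, 15, 13, 2, 21, 25, 7, 3, 22, 9, 30, 1, 26, 17, 35, 33, 27, 18, 12, 0, 16]

rank | idx | suffix
   0 |   5 | abdadbaecbbedebbcdbacdebadbbeae
   1 |  24 | acdebadbbeae
   2 |   8 | adbaecbbedebbcdbacdebadbbeae
   3 |  29 | adbbeae
   4 |  34 | ae
   5 |  11 | aecbbedebbcdbacdebadbbeae
   6 |   4 | babdadbaecbbedebbcdbacdebadbbeae
   7 |  23 | bacdebadbbeae
   8 |  28 | badbbeae
   9 |  10 | baecbbedebbcdbacdebadbbeae
  10 |  19 | bbcdbacdebadbbeae
  11 |  31 | bbeae
  12 |  14 | bbedebbcdbacdebadbbeae
  13 |  20 | bcdbacdebadbbeae
  14 |   6 | bdadbaecbbedebbcdbacdebadbbeae
  15 |  32 | beae
  16 |  15 | bedebbcdbacdebadbbeae
  17 |  13 | cbbedebbcdbacdebadbbeae
  18 |   2 | cdbabdadbaecbbedebbcdbacdebadbbeae
  19 |  21 | cdbacdebadbbeae
  20 |  25 | cdebadbbeae
  21 |   7 | dadbaecbbedebbcdbacdebadbbeae
  22 |   3 | dbabdadbaecbbedebbcdbacdebadbbeae
  23 |  22 | dbacdebadbbeae
  24 |   9 | dbaecbbedebbcdbacdebadbbeae
  25 |  30 | dbbeae
  26 |   1 | dcdbabdadbaecbbedebbcdbacdebadbbeae
  27 |  26 | debadbbeae
  28 |  17 | debbcdbacdebadbbeae
  29 |  35 | e
  30 |  33 | eae
  31 |  27 | ebadbbeae
  32 |  18 | ebbcdbacdebadbbeae
  33 |  12 | ecbbedebbcdbacdebadbbeae
  34 |   0 | edcdbabdadbaecbbedebbcdbacdebadbbeae
  35 |  16 | edebbcdbacdebadbbeae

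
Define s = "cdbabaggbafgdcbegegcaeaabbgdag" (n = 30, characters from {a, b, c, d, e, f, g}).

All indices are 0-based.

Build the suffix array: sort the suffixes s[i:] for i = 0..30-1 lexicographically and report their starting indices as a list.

rank | idx | suffix
   0 |  22 | aabbgdag
   1 |   3 | abaggbafgdcbegegcaeaabbgdag
   2 |  23 | abbgdag
   3 |  20 | aeaabbgdag
   4 |   9 | afgdcbegegcaeaabbgdag
   5 |  28 | ag
   6 |   5 | aggbafgdcbegegcaeaabbgdag
   7 |   2 | babaggbafgdcbegegcaeaabbgdag
   8 |   8 | bafgdcbegegcaeaabbgdag
   9 |   4 | baggbafgdcbegegcaeaabbgdag
  10 |  24 | bbgdag
  11 |  14 | begegcaeaabbgdag
  12 |  25 | bgdag
  13 |  19 | caeaabbgdag
  14 |  13 | cbegegcaeaabbgdag
  15 |   0 | cdbabaggbafgdcbegegcaeaabbgdag
  16 |  27 | dag
  17 |   1 | dbabaggbafgdcbegegcaeaabbgdag
  18 |  12 | dcbegegcaeaabbgdag
  19 |  21 | eaabbgdag
  20 |  17 | egcaeaabbgdag
  21 |  15 | egegcaeaabbgdag
  22 |  10 | fgdcbegegcaeaabbgdag
  23 |  29 | g
  24 |   7 | gbafgdcbegegcaeaabbgdag
  25 |  18 | gcaeaabbgdag
  26 |  26 | gdag
  27 |  11 | gdcbegegcaeaabbgdag
  28 |  16 | gegcaeaabbgdag
  29 |   6 | ggbafgdcbegegcaeaabbgdag

[22, 3, 23, 20, 9, 28, 5, 2, 8, 4, 24, 14, 25, 19, 13, 0, 27, 1, 12, 21, 17, 15, 10, 29, 7, 18, 26, 11, 16, 6]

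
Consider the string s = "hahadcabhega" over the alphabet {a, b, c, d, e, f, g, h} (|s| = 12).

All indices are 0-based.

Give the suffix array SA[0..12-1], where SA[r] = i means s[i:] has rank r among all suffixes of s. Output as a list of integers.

[11, 6, 3, 1, 7, 5, 4, 9, 10, 2, 0, 8]

rank→(start, suffix):
  0 → (11, 'a')
  1 → (6, 'abhega')
  2 → (3, 'adcabhega')
  3 → (1, 'ahadcabhega')
  4 → (7, 'bhega')
  5 → (5, 'cabhega')
  6 → (4, 'dcabhega')
  7 → (9, 'ega')
  8 → (10, 'ga')
  9 → (2, 'hadcabhega')
  10 → (0, 'hahadcabhega')
  11 → (8, 'hega')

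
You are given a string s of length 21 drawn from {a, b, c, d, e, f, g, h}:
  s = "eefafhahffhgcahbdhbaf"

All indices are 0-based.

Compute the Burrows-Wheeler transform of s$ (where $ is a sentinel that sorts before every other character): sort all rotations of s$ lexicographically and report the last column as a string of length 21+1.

rank  rotation                last
    0  $eefafhahffhgcahbdhbaf  f
    1  af$eefafhahffhgcahbdhb  b
    2  afhahffhgcahbdhbaf$eef  f
    3  ahbdhbaf$eefafhahffhgc  c
    4  ahffhgcahbdhbaf$eefafh  h
    5  baf$eefafhahffhgcahbdh  h
    6  bdhbaf$eefafhahffhgcah  h
    7  cahbdhbaf$eefafhahffhg  g
    8  dhbaf$eefafhahffhgcahb  b
    9  eefafhahffhgcahbdhbaf$  $
   10  efafhahffhgcahbdhbaf$e  e
   11  f$eefafhahffhgcahbdhba  a
   12  fafhahffhgcahbdhbaf$ee  e
   13  ffhgcahbdhbaf$eefafhah  h
   14  fhahffhgcahbdhbaf$eefa  a
   15  fhgcahbdhbaf$eefafhahf  f
   16  gcahbdhbaf$eefafhahffh  h
   17  hahffhgcahbdhbaf$eefaf  f
   18  hbaf$eefafhahffhgcahbd  d
   19  hbdhbaf$eefafhahffhgca  a
   20  hffhgcahbdhbaf$eefafha  a
   21  hgcahbdhbaf$eefafhahff  f

fbfchhhgb$eaehafhfdaaf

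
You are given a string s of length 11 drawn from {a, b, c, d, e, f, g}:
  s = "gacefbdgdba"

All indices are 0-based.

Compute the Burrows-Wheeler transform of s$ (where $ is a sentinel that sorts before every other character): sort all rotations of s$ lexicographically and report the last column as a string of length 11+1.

rank  rotation      last
    0  $gacefbdgdba  a
    1  a$gacefbdgdb  b
    2  acefbdgdba$g  g
    3  ba$gacefbdgd  d
    4  bdgdba$gacef  f
    5  cefbdgdba$ga  a
    6  dba$gacefbdg  g
    7  dgdba$gacefb  b
    8  efbdgdba$gac  c
    9  fbdgdba$gace  e
   10  gacefbdgdba$  $
   11  gdba$gacefbd  d

abgdfagbce$d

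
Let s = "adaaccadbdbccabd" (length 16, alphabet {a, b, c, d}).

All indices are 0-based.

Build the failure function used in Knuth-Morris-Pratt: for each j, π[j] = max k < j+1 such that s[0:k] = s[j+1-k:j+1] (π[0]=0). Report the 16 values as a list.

[0, 0, 1, 1, 0, 0, 1, 2, 0, 0, 0, 0, 0, 1, 0, 0]

π[0] = 0
j=1 s[j]='d': π[1]=0 (border '')
j=2 s[j]='a': π[2]=1 (border 'a')
j=3 s[j]='a': k: 1→0; π[3]=1 (border 'a')
j=4 s[j]='c': k: 1→0; π[4]=0 (border '')
j=5 s[j]='c': π[5]=0 (border '')
j=6 s[j]='a': π[6]=1 (border 'a')
j=7 s[j]='d': π[7]=2 (border 'ad')
j=8 s[j]='b': k: 2→0; π[8]=0 (border '')
j=9 s[j]='d': π[9]=0 (border '')
j=10 s[j]='b': π[10]=0 (border '')
j=11 s[j]='c': π[11]=0 (border '')
j=12 s[j]='c': π[12]=0 (border '')
j=13 s[j]='a': π[13]=1 (border 'a')
j=14 s[j]='b': k: 1→0; π[14]=0 (border '')
j=15 s[j]='d': π[15]=0 (border '')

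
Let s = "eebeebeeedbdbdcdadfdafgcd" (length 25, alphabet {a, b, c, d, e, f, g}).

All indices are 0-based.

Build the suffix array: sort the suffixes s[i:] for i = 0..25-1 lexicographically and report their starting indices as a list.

rank | idx | suffix
   0 |  16 | adfdafgcd
   1 |  20 | afgcd
   2 |  10 | bdbdcdadfdafgcd
   3 |  12 | bdcdadfdafgcd
   4 |   2 | beebeeedbdbdcdadfdafgcd
   5 |   5 | beeedbdbdcdadfdafgcd
   6 |  23 | cd
   7 |  14 | cdadfdafgcd
   8 |  24 | d
   9 |  15 | dadfdafgcd
  10 |  19 | dafgcd
  11 |   9 | dbdbdcdadfdafgcd
  12 |  11 | dbdcdadfdafgcd
  13 |  13 | dcdadfdafgcd
  14 |  17 | dfdafgcd
  15 |   1 | ebeebeeedbdbdcdadfdafgcd
  16 |   4 | ebeeedbdbdcdadfdafgcd
  17 |   8 | edbdbdcdadfdafgcd
  18 |   0 | eebeebeeedbdbdcdadfdafgcd
  19 |   3 | eebeeedbdbdcdadfdafgcd
  20 |   7 | eedbdbdcdadfdafgcd
  21 |   6 | eeedbdbdcdadfdafgcd
  22 |  18 | fdafgcd
  23 |  21 | fgcd
  24 |  22 | gcd

[16, 20, 10, 12, 2, 5, 23, 14, 24, 15, 19, 9, 11, 13, 17, 1, 4, 8, 0, 3, 7, 6, 18, 21, 22]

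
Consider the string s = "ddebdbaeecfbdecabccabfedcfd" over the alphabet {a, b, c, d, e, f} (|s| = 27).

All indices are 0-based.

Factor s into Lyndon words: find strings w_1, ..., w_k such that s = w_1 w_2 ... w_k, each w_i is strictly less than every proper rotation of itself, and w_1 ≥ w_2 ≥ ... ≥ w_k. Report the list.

["dde", "bd", "b", "aeecfbdec", "abccabfedcfd"]

emit factor 1: 'dde' (i=0, period=3)
emit factor 2: 'bd' (i=3, period=2)
emit factor 3: 'b' (i=5, period=1)
emit factor 4: 'aeecfbdec' (i=6, period=9)
emit factor 5: 'abccabfedcfd' (i=15, period=12)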